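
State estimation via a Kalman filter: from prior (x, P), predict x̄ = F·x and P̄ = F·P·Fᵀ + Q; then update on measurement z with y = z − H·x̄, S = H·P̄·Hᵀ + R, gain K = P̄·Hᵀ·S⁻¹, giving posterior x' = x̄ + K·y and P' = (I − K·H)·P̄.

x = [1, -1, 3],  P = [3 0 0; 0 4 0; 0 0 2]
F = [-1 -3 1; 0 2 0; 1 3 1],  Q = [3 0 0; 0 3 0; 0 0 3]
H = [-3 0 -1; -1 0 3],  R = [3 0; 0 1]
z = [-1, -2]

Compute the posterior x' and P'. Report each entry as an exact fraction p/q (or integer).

x' = [37960/58907, -66694/58907, -25138/58907]
P' = [16008/58907 -3768/58907 3291/58907; -3768/58907 282881/58907 1080/58907; 3291/58907 1080/58907 6936/58907]

x̄ = F·x = [5, -2, 1]
P̄ = F·P·Fᵀ + Q = [44 -24 -37; -24 19 24; -37 24 44]
y = z − H·x̄ = [15, 0]
S = H·P̄·Hᵀ + R = [221 296; 296 663]
K = P̄·Hᵀ·S⁻¹ = [-17105/58907 -6135/58907; 3408/58907 7008/58907; -5603/58907 17517/58907]
x' = x̄ + K·y = [37960/58907, -66694/58907, -25138/58907]
P' = (I − K·H)·P̄ = [16008/58907 -3768/58907 3291/58907; -3768/58907 282881/58907 1080/58907; 3291/58907 1080/58907 6936/58907]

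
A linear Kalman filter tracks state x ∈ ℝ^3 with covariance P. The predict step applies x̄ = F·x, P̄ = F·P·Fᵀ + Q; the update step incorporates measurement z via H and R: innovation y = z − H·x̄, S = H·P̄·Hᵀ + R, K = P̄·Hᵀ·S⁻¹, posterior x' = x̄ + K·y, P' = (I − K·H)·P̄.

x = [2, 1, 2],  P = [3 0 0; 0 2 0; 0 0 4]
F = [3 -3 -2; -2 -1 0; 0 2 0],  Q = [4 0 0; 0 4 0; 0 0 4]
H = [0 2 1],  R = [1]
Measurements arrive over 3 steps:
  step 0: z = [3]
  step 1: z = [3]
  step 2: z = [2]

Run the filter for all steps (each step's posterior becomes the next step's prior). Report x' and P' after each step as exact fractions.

step 0: x' = [-155/23, 7/69, 182/69], P' = [1063/23 108/23 -228/23; 108/23 218/69 -404/69; -228/23 -404/69 812/69]
step 1: x' = [-398936/52473, 46471/52473, 66130/52473], P' = [1101439/52473 -207404/52473 374956/52473; -207404/52473 213082/52473 -398804/52473; 374956/52473 -398804/52473 795292/52473]
step 2: x' = [-163026061/18724957, 29438829/18724957, -19936946/18724957], P' = [373795121/18724957 -67135176/18724957 121563884/18724957; -67135176/18724957 81851826/18724957 -155301972/18724957; 121563884/18724957 -155301972/18724957 312473068/18724957]

step 0: x̄ = F·x = [-1, -5, 2]
step 0: P̄ = F·P·Fᵀ + Q = [65 -12 -12; -12 18 -4; -12 -4 12]
step 0: y = z − H·x̄ = [11]
step 0: S = H·P̄·Hᵀ + R = [69]
step 0: K = P̄·Hᵀ·S⁻¹ = [-12/23; 32/69; 4/69]
step 0: x' = x̄ + K·y = [-155/23, 7/69, 182/69]
step 0: P' = (I − K·H)·P̄ = [1063/23 108/23 -228/23; 108/23 218/69 -404/69; -228/23 -404/69 812/69]
step 1: x̄ = F·x = [-1780/69, 923/69, 14/69]
step 1: P̄ = F·P·Fᵀ + Q = [31715/69 -21052/69 2252/69; -21052/69 14546/69 -1732/69; 2252/69 -1732/69 1148/69]
step 1: y = z − H·x̄ = [-551/23]
step 1: S = H·P̄·Hᵀ + R = [17491/23]
step 1: K = P̄·Hᵀ·S⁻¹ = [-13284/17491; 9120/17491; -772/17491]
step 1: x' = x̄ + K·y = [-398936/52473, 46471/52473, 66130/52473]
step 1: P' = (I − K·H)·P̄ = [1101439/52473 -207404/52473 374956/52473; -207404/52473 213082/52473 -398804/52473; 374956/52473 -398804/52473 795292/52473]
step 2: x̄ = F·x = [-1468481/52473, 250467/17491, 92942/52473]
step 2: P̄ = F·P·Fᵀ + Q = [9669901/52473 -1963128/17491 -927700/52473; -1963128/17491 1333038/17491 134484/17491; -927700/52473 134484/17491 1062220/52473]
step 2: y = z − H·x̄ = [-1490798/52473]
step 2: S = H·P̄·Hᵀ + R = [18724957/52473]
step 2: K = P̄·Hᵀ·S⁻¹ = [-12706468/18724957; 8401680/18724957; 1869124/18724957]
step 2: x' = x̄ + K·y = [-163026061/18724957, 29438829/18724957, -19936946/18724957]
step 2: P' = (I − K·H)·P̄ = [373795121/18724957 -67135176/18724957 121563884/18724957; -67135176/18724957 81851826/18724957 -155301972/18724957; 121563884/18724957 -155301972/18724957 312473068/18724957]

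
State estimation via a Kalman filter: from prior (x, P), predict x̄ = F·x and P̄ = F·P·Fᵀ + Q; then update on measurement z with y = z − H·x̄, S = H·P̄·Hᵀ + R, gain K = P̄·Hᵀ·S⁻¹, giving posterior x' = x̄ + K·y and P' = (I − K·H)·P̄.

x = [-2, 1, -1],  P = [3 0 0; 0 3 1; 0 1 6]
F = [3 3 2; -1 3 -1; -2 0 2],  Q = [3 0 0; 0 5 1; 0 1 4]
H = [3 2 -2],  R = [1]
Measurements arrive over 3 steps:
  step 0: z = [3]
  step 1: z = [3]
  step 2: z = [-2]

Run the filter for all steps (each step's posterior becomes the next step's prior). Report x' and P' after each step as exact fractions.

step 0: x' = [-1370/547, 3757/547, 884/547], P' = [27213/1094 -16089/1094 12297/547; -16089/1094 29265/1094 2542/547; 12297/547 2542/547 20998/547]
step 1: x' = [-304001/31279, 17809819/1157323, -808132/1157323], P' = [8484503/62558 -14102119/62558 -693302/31279; -14102119/62558 889544375/2314646 53389643/1157323; -693302/31279 53389643/1157323 14840006/1157323]
step 2: x' = [-113122278092/16518837873, 110988852844/16518837873, -14070719934/5506279291], P' = [1831865701295/33037675746 -3085768924633/33037675746 -56819473546/5506279291; -3085768924633/33037675746 5525007056051/33037675746 148302050325/5506279291; -56819473546/5506279291 148302050325/5506279291 62622516602/5506279291]

step 0: x̄ = F·x = [-5, 6, 2]
step 0: P̄ = F·P·Fᵀ + Q = [93 9 12; 9 35 1; 12 1 40]
step 0: y = z − H·x̄ = [10]
step 0: S = H·P̄·Hᵀ + R = [1094]
step 0: K = P̄·Hᵀ·S⁻¹ = [273/1094; 95/1094; -21/547]
step 0: x' = x̄ + K·y = [-1370/547, 3757/547, 884/547]
step 0: P' = (I − K·H)·P̄ = [27213/1094 -16089/1094 12297/547; -16089/1094 29265/1094 2542/547; 12297/547 2542/547 20998/547]
step 1: x̄ = F·x = [8929/547, 11757/547, 4508/547]
step 1: P̄ = F·P·Fᵀ + Q = [373051/547 -53249/547 90466/547; -53249/547 226641/547 49283/547; 90466/547 49283/547 42230/547]
step 1: y = z − H·x̄ = [-39644/547]
step 1: S = H·P̄·Hᵀ + R = [2314646/547]
step 1: K = P̄·Hᵀ·S⁻¹ = [22479/62558; 194969/2314646; 142752/1157323]
step 1: x' = x̄ + K·y = [-304001/31279, 17809819/1157323, -808132/1157323]
step 1: P' = (I − K·H)·P̄ = [8484503/62558 -14102119/62558 -693302/31279; -14102119/62558 889544375/2314646 53389643/1157323; -693302/31279 53389643/1157323 14840006/1157323]
step 2: x̄ = F·x = [18069082/1157323, 65485626/1157323, 20879810/1157323]
step 2: P̄ = F·P·Fᵀ + Q = [1115295431/1157323 2225474349/1157323 951948910/1157323; 2225474349/1157323 5374232617/1157323 2171076989/1157323; 951948910/1157323 2171076989/1157323 897059930/1157323]
step 2: y = z − H·x̄ = [-145733524/1157323]
step 2: S = H·P̄·Hᵀ + R = [33037675746/1157323]
step 2: K = P̄·Hᵀ·S⁻¹ = [5892937171/33037675746; 13082734303/33037675746; 900646808/5506279291]
step 2: x' = x̄ + K·y = [-113122278092/16518837873, 110988852844/16518837873, -14070719934/5506279291]
step 2: P' = (I − K·H)·P̄ = [1831865701295/33037675746 -3085768924633/33037675746 -56819473546/5506279291; -3085768924633/33037675746 5525007056051/33037675746 148302050325/5506279291; -56819473546/5506279291 148302050325/5506279291 62622516602/5506279291]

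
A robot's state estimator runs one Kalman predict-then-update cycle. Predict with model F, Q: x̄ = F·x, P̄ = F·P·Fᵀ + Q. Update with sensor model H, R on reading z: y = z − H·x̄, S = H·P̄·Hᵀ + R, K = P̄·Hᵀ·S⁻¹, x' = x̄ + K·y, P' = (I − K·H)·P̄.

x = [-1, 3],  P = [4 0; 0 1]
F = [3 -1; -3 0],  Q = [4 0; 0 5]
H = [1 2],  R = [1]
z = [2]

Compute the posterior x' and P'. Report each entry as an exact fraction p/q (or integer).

x̄ = F·x = [-6, 3]
P̄ = F·P·Fᵀ + Q = [41 -36; -36 41]
y = z − H·x̄ = [2]
S = H·P̄·Hᵀ + R = [62]
K = P̄·Hᵀ·S⁻¹ = [-1/2; 23/31]
x' = x̄ + K·y = [-7, 139/31]
P' = (I − K·H)·P̄ = [51/2 -13; -13 213/31]

x' = [-7, 139/31]
P' = [51/2 -13; -13 213/31]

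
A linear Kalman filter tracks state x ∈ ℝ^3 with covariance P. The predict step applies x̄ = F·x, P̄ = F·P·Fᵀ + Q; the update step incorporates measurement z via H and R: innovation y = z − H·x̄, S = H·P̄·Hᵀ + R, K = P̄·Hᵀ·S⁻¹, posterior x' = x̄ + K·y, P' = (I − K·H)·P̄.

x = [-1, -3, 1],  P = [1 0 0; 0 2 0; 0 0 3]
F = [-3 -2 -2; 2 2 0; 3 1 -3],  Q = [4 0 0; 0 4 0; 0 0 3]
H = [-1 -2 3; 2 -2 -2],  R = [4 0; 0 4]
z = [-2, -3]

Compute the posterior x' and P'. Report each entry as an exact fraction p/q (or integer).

x̄ = F·x = [7, -8, -9]
P̄ = F·P·Fᵀ + Q = [33 -14 5; -14 16 10; 5 10 41]
y = z − H·x̄ = [16, -51]
S = H·P̄·Hᵀ + R = [264 -200; -200 516]
K = P̄·Hᵀ·S⁻¹ = [2745/12028 1511/6014; -613/6014 -585/3007; 4021/12028 -293/6014]
x' = x̄ + K·y = [-13003/6014, 875/3007, -7015/6014]
P' = (I − K·H)·P̄ = [57813/6014 10107/3007 34577/6014; 10107/3007 4990/3007 6287/3007; 34577/6014 6287/3007 22589/6014]

x' = [-13003/6014, 875/3007, -7015/6014]
P' = [57813/6014 10107/3007 34577/6014; 10107/3007 4990/3007 6287/3007; 34577/6014 6287/3007 22589/6014]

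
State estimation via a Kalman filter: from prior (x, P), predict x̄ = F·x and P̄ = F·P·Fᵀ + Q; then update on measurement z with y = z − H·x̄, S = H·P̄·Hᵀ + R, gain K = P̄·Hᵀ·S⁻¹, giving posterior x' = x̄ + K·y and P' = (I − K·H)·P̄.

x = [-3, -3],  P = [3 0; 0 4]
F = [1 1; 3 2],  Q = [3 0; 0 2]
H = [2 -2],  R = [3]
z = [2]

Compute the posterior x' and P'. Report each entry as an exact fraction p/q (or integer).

x' = [-298/87, -409/87]
P' = [674/87 695/87; 695/87 779/87]

x̄ = F·x = [-6, -15]
P̄ = F·P·Fᵀ + Q = [10 17; 17 45]
y = z − H·x̄ = [-16]
S = H·P̄·Hᵀ + R = [87]
K = P̄·Hᵀ·S⁻¹ = [-14/87; -56/87]
x' = x̄ + K·y = [-298/87, -409/87]
P' = (I − K·H)·P̄ = [674/87 695/87; 695/87 779/87]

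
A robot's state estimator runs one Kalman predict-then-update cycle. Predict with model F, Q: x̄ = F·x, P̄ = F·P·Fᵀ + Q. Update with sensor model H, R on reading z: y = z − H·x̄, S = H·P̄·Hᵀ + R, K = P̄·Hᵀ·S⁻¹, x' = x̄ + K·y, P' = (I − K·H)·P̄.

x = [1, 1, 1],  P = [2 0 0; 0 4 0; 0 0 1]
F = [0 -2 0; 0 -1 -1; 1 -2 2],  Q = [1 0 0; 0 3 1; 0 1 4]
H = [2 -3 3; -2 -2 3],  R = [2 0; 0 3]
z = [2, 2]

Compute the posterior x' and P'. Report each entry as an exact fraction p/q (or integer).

x' = [-6272/27625, -15371/27625, 6727/27625]
P' = [18741/27625 36138/27625 28644/27625; 36138/27625 122259/27625 100167/27625; 28644/27625 100167/27625 85821/27625]

x̄ = F·x = [-2, -2, 1]
P̄ = F·P·Fᵀ + Q = [17 8 16; 8 8 7; 16 7 26]
y = z − H·x̄ = [-3, -9]
S = H·P̄·Hᵀ + R = [346 125; 125 125]
K = P̄·Hᵀ·S⁻¹ = [60/221 -7942/27625; 24/221 -5431/27625; 57/221 -53/27625]
x' = x̄ + K·y = [-6272/27625, -15371/27625, 6727/27625]
P' = (I − K·H)·P̄ = [18741/27625 36138/27625 28644/27625; 36138/27625 122259/27625 100167/27625; 28644/27625 100167/27625 85821/27625]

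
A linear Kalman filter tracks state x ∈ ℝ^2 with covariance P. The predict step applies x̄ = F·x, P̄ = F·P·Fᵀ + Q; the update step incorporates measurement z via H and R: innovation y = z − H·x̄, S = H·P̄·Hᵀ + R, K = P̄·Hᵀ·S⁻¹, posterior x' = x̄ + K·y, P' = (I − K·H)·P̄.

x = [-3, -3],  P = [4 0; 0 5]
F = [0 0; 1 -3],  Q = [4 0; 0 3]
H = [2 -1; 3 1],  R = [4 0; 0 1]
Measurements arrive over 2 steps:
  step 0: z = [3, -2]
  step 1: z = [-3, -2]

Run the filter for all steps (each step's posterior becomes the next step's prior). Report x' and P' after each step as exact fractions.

step 0: x̄ = F·x = [0, 6]
step 0: P̄ = F·P·Fᵀ + Q = [4 0; 0 52]
step 0: y = z − H·x̄ = [9, -8]
step 0: S = H·P̄·Hᵀ + R = [72 -28; -28 89]
step 0: K = P̄·Hᵀ·S⁻¹ = [131/703 136/703; -793/1406 286/703]
step 0: x' = x̄ + K·y = [91/703, -3277/1406]
step 0: P' = (I − K·H)·P̄ = [132/703 -260/703; -260/703 1066/703]
step 1: x̄ = F·x = [0, 527/74]
step 1: P̄ = F·P·Fᵀ + Q = [4 0; 0 705/37]
step 1: y = z − H·x̄ = [305/74, -675/74]
step 1: S = H·P̄·Hᵀ + R = [1445/37 183/37; 183/37 2074/37]
step 1: K = P̄·Hᵀ·S⁻¹ = [236/1313 15876/80093; -705/1313 31020/80093]
step 1: x' = x̄ + K·y = [-85480/80093, 110189/80093]
step 1: P' = (I − K·H)·P̄ = [14692/80093 -28200/80093; -28200/80093 115620/80093]

step 0: x' = [91/703, -3277/1406], P' = [132/703 -260/703; -260/703 1066/703]
step 1: x' = [-85480/80093, 110189/80093], P' = [14692/80093 -28200/80093; -28200/80093 115620/80093]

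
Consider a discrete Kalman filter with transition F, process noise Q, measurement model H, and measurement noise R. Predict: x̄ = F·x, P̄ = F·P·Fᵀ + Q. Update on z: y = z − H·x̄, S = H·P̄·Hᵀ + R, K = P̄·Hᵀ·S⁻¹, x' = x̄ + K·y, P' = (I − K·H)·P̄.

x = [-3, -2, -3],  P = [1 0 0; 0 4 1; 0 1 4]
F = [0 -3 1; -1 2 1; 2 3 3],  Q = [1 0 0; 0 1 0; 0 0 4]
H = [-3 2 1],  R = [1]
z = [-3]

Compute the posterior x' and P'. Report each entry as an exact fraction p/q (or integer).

x̄ = F·x = [3, -4, -21]
P̄ = F·P·Fᵀ + Q = [35 -21 -30; -21 26 43; -30 43 98]
y = z − H·x̄ = [35]
S = H·P̄·Hᵀ + R = [1122]
K = P̄·Hᵀ·S⁻¹ = [-59/374; 79/561; 137/561]
x' = x̄ + K·y = [-943/374, 521/561, -6986/561]
P' = (I − K·H)·P̄ = [2647/374 734/187 2473/187; 734/187 2104/561 2477/561; 2473/187 2477/561 17440/561]

x' = [-943/374, 521/561, -6986/561]
P' = [2647/374 734/187 2473/187; 734/187 2104/561 2477/561; 2473/187 2477/561 17440/561]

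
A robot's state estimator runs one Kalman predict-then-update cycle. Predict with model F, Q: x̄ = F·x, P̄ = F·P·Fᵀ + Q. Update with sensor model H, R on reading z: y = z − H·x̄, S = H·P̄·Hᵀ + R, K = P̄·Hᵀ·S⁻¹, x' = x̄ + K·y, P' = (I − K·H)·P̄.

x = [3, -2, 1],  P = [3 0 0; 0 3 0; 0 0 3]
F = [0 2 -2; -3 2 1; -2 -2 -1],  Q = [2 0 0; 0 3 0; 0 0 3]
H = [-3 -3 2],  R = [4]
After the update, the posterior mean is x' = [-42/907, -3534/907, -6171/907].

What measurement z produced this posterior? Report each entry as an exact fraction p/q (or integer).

x̄ = F·x = [-6, -12, -3]
P̄ = F·P·Fᵀ + Q = [26 6 -6; 6 45 3; -6 3 30]
S = H·P̄·Hᵀ + R = [907]
K = P̄·Hᵀ·S⁻¹ = [-108/907; -147/907; 69/907]
x' − x̄ = [5400/907, 7350/907, -3450/907] = K·y
y = (KᵀK)⁻¹·Kᵀ·(x' − x̄) = [-50]
z = y + H·x̄ = [-50] + [48] = [-2]

z = [-2]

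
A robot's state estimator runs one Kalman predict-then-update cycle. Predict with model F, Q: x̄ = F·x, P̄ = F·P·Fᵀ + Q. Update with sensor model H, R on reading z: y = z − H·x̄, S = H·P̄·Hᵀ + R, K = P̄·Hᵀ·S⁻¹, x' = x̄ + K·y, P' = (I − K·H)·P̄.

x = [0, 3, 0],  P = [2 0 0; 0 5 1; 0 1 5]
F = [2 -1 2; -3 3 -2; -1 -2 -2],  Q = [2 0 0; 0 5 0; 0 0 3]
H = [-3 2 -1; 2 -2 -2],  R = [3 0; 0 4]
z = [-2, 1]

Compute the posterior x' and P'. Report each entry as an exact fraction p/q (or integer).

x' = [63849/194992, -8719/24374, 1475/13928]
P' = [155621/97496 24317/12187 -4565/6964; 24317/12187 35667/12187 -1635/1741; -4565/6964 -1635/1741 3567/3482]

x̄ = F·x = [-3, 9, -6]
P̄ = F·P·Fᵀ + Q = [31 -39 -16; -39 76 -6; -16 -6 53]
y = z − H·x̄ = [-35, 13]
S = H·P̄·Hᵀ + R = [1035 -826; -826 1036]
K = P̄·Hᵀ·S⁻¹ = [-661/13928 24995/194992; 468/1741 95/24374; -2173/6964 -5159/13928]
x' = x̄ + K·y = [63849/194992, -8719/24374, 1475/13928]
P' = (I − K·H)·P̄ = [155621/97496 24317/12187 -4565/6964; 24317/12187 35667/12187 -1635/1741; -4565/6964 -1635/1741 3567/3482]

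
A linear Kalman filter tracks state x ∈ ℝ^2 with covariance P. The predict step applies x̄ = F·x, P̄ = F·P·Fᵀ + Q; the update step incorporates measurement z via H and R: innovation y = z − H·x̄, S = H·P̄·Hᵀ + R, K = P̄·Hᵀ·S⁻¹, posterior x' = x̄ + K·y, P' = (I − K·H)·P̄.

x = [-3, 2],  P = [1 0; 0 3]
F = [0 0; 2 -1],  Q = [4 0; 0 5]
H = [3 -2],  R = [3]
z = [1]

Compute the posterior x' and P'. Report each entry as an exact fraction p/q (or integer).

x' = [-60/29, -112/29]
P' = [68/29 96/29; 96/29 156/29]

x̄ = F·x = [0, -8]
P̄ = F·P·Fᵀ + Q = [4 0; 0 12]
y = z − H·x̄ = [-15]
S = H·P̄·Hᵀ + R = [87]
K = P̄·Hᵀ·S⁻¹ = [4/29; -8/29]
x' = x̄ + K·y = [-60/29, -112/29]
P' = (I − K·H)·P̄ = [68/29 96/29; 96/29 156/29]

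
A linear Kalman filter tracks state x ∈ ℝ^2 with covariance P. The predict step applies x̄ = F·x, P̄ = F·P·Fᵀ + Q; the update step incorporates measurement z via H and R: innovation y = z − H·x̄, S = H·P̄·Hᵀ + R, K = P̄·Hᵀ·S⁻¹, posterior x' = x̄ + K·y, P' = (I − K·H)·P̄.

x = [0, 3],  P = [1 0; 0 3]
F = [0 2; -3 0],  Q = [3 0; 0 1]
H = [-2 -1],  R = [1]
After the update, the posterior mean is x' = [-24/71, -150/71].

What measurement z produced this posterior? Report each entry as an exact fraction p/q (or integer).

x̄ = F·x = [6, 0]
P̄ = F·P·Fᵀ + Q = [15 0; 0 10]
S = H·P̄·Hᵀ + R = [71]
K = P̄·Hᵀ·S⁻¹ = [-30/71; -10/71]
x' − x̄ = [-450/71, -150/71] = K·y
y = (KᵀK)⁻¹·Kᵀ·(x' − x̄) = [15]
z = y + H·x̄ = [15] + [-12] = [3]

z = [3]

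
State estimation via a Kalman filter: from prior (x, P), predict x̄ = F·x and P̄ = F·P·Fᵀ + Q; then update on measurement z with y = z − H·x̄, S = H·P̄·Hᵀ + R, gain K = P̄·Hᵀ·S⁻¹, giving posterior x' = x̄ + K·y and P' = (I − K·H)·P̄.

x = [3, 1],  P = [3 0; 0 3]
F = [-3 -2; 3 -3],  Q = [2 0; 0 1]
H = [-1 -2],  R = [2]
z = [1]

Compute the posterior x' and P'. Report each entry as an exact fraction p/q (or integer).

x' = [-2543/227, 1160/227]
P' = [8778/227 -4366/227; -4366/227 2284/227]

x̄ = F·x = [-11, 6]
P̄ = F·P·Fᵀ + Q = [41 -9; -9 55]
y = z − H·x̄ = [2]
S = H·P̄·Hᵀ + R = [227]
K = P̄·Hᵀ·S⁻¹ = [-23/227; -101/227]
x' = x̄ + K·y = [-2543/227, 1160/227]
P' = (I − K·H)·P̄ = [8778/227 -4366/227; -4366/227 2284/227]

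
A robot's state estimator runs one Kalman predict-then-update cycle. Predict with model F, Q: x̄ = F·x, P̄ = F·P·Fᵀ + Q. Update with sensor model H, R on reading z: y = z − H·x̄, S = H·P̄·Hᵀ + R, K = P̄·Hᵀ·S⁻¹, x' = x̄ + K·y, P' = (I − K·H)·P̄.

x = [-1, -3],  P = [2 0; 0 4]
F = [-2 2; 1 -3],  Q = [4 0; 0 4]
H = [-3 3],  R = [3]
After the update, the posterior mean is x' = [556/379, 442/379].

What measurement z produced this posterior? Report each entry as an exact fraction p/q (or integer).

x̄ = F·x = [-4, 8]
P̄ = F·P·Fᵀ + Q = [28 -28; -28 42]
S = H·P̄·Hᵀ + R = [1137]
K = P̄·Hᵀ·S⁻¹ = [-56/379; 70/379]
x' − x̄ = [2072/379, -2590/379] = K·y
y = (KᵀK)⁻¹·Kᵀ·(x' − x̄) = [-37]
z = y + H·x̄ = [-37] + [36] = [-1]

z = [-1]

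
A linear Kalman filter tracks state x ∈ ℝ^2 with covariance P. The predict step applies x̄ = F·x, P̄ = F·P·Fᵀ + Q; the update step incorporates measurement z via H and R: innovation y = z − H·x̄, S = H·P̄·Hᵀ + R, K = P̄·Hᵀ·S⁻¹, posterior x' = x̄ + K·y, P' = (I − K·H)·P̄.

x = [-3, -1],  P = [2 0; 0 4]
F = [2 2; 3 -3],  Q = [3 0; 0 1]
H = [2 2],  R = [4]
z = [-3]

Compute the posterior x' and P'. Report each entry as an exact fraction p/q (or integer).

x' = [-569/118, 367/118]
P' = [1368/59 -1353/59; -1353/59 1396/59]

x̄ = F·x = [-8, -6]
P̄ = F·P·Fᵀ + Q = [27 -12; -12 55]
y = z − H·x̄ = [25]
S = H·P̄·Hᵀ + R = [236]
K = P̄·Hᵀ·S⁻¹ = [15/118; 43/118]
x' = x̄ + K·y = [-569/118, 367/118]
P' = (I − K·H)·P̄ = [1368/59 -1353/59; -1353/59 1396/59]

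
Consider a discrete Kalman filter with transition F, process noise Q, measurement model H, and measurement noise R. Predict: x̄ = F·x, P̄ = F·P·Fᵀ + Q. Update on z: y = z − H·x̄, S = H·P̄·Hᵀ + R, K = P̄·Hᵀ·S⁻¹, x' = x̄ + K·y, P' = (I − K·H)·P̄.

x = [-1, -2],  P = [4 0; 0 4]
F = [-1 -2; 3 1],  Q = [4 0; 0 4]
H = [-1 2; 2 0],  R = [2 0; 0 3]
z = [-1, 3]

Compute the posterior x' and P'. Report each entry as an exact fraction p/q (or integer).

x̄ = F·x = [5, -5]
P̄ = F·P·Fᵀ + Q = [24 -20; -20 44]
y = z − H·x̄ = [14, -7]
S = H·P̄·Hᵀ + R = [282 -128; -128 99]
K = P̄·Hᵀ·S⁻¹ = [-96/5767 2672/5767; 2786/5767 1272/5767]
x' = x̄ + K·y = [8787/5767, 1265/5767]
P' = (I − K·H)·P̄ = [4008/5767 1908/5767; 1908/5767 3740/5767]

x' = [8787/5767, 1265/5767]
P' = [4008/5767 1908/5767; 1908/5767 3740/5767]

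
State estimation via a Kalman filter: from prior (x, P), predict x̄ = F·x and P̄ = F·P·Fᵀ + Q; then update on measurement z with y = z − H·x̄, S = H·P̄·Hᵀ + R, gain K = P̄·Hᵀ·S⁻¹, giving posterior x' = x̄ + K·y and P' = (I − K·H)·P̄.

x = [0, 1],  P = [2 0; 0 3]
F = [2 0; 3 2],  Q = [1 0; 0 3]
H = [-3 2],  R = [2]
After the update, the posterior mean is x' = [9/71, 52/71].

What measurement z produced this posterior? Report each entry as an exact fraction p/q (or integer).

z = [1]

x̄ = F·x = [0, 2]
P̄ = F·P·Fᵀ + Q = [9 12; 12 33]
S = H·P̄·Hᵀ + R = [71]
K = P̄·Hᵀ·S⁻¹ = [-3/71; 30/71]
x' − x̄ = [9/71, -90/71] = K·y
y = (KᵀK)⁻¹·Kᵀ·(x' − x̄) = [-3]
z = y + H·x̄ = [-3] + [4] = [1]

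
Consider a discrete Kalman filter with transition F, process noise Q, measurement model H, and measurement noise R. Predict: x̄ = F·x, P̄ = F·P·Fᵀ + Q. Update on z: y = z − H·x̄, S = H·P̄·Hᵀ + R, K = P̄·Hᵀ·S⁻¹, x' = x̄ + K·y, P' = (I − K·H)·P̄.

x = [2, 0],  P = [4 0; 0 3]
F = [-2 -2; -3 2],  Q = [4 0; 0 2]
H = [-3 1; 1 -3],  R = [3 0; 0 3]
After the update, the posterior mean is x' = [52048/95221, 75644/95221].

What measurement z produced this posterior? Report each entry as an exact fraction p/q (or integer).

x̄ = F·x = [-4, -6]
P̄ = F·P·Fᵀ + Q = [32 12; 12 50]
S = H·P̄·Hᵀ + R = [269 -126; -126 413]
K = P̄·Hᵀ·S⁻¹ = [-5028/13603 -11660/95221; -1658/13603 -35358/95221]
x' − x̄ = [432932/95221, 646970/95221] = K·y
y = (KᵀK)⁻¹·Kᵀ·(x' − x̄) = [-7, -16]
z = y + H·x̄ = [-7, -16] + [6, 14] = [-1, -2]

z = [-1, -2]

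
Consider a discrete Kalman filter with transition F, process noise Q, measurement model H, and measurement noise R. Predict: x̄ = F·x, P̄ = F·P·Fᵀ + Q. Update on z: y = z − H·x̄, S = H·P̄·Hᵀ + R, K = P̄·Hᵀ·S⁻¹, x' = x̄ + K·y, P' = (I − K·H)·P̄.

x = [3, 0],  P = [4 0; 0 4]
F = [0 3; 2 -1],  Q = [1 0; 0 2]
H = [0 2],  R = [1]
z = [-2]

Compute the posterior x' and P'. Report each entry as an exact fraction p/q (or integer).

x̄ = F·x = [0, 6]
P̄ = F·P·Fᵀ + Q = [37 -12; -12 22]
y = z − H·x̄ = [-14]
S = H·P̄·Hᵀ + R = [89]
K = P̄·Hᵀ·S⁻¹ = [-24/89; 44/89]
x' = x̄ + K·y = [336/89, -82/89]
P' = (I − K·H)·P̄ = [2717/89 -12/89; -12/89 22/89]

x' = [336/89, -82/89]
P' = [2717/89 -12/89; -12/89 22/89]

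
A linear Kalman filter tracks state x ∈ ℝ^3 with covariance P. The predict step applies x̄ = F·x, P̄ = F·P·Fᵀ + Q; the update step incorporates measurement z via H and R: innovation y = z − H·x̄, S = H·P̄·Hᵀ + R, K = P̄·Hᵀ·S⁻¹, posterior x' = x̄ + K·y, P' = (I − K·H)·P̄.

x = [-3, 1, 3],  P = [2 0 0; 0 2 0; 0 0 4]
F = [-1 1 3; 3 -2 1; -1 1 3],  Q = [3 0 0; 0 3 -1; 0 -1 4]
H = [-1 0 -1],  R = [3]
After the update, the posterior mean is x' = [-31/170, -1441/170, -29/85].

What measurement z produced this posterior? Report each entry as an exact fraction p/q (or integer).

x̄ = F·x = [13, -8, 13]
P̄ = F·P·Fᵀ + Q = [43 2 40; 2 33 1; 40 1 44]
S = H·P̄·Hᵀ + R = [170]
K = P̄·Hᵀ·S⁻¹ = [-83/170; -3/170; -42/85]
x' − x̄ = [-2241/170, -81/170, -1134/85] = K·y
y = (KᵀK)⁻¹·Kᵀ·(x' − x̄) = [27]
z = y + H·x̄ = [27] + [-26] = [1]

z = [1]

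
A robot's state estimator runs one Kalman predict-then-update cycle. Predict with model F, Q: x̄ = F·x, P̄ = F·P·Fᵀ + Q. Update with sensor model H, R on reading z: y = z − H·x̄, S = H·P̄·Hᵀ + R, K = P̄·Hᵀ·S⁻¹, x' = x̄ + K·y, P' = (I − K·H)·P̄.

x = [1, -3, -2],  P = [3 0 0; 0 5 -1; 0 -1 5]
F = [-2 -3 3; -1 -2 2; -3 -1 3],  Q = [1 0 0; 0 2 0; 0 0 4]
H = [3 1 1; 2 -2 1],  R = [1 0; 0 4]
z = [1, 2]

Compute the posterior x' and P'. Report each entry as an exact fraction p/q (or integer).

x' = [90959/72896, -7719/18224, -81843/36448]
P' = [73025/72896 -3097/18224 -94365/36448; -3097/18224 2233/4556 2325/9112; -94365/36448 2325/9112 137289/18224]

x̄ = F·x = [1, 1, -6]
P̄ = F·P·Fᵀ + Q = [121 78 90; 78 53 57; 90 57 87]
y = z − H·x̄ = [3, 8]
S = H·P̄·Hᵀ + R = [2352 788; 788 295]
K = P̄·Hᵀ·S⁻¹ = [17957/72896 -1119/18224; 4291/18224 -1213/4556; 783/36448 4203/9112]
x' = x̄ + K·y = [90959/72896, -7719/18224, -81843/36448]
P' = (I − K·H)·P̄ = [73025/72896 -3097/18224 -94365/36448; -3097/18224 2233/4556 2325/9112; -94365/36448 2325/9112 137289/18224]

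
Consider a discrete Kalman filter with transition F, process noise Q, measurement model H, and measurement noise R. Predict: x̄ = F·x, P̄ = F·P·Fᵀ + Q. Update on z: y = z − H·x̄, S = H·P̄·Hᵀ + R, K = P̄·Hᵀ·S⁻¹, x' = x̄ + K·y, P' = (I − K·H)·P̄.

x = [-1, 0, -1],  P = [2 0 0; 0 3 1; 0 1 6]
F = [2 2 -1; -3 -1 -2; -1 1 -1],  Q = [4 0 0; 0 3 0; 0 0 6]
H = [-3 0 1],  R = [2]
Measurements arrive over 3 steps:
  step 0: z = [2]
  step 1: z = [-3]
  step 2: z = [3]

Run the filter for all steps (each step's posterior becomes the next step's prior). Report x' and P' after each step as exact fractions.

step 0: x̄ = F·x = [-1, 5, 2]
step 0: P̄ = F·P·Fᵀ + Q = [26 -9 5; -9 52 14; 5 14 15]
step 0: y = z − H·x̄ = [-3]
step 0: S = H·P̄·Hᵀ + R = [221]
step 0: K = P̄·Hᵀ·S⁻¹ = [-73/221; 41/221; 0]
step 0: x' = x̄ + K·y = [-2/221, 982/221, 2]
step 0: P' = (I − K·H)·P̄ = [417/221 1004/221 5; 1004/221 9811/221 14; 5 14 15]
step 1: x̄ = F·x = [1518/221, -1860/221, 542/221]
step 1: P̄ = F·P·Fᵀ + Q = [36347/221 -33913/221 11716/221; -33913/221 59147/221 -1507/221; 11716/221 -1507/221 8883/221]
step 1: y = z − H·x̄ = [197/13]
step 1: S = H·P̄·Hᵀ + R = [15656/13]
step 1: K = P̄·Hᵀ·S⁻¹ = [-5725/15656; 737/1957; -15/152]
step 1: x' = x̄ + K·y = [353291/266152, -90139/33269, 2473/2584]
step 1: P' = (I − K·H)·P̄ = [912539/266152 412368/33269 24689/2584; 412368/33269 3221515/33269 12254/323; 24689/2584 12254/323 73557/2584]
step 2: x̄ = F·x = [-990361/266152, -848199/266152, -664561/133076]
step 2: P̄ = F·P·Fᵀ + Q = [91210115/266152 -101093139/266152 12230339/133076; -101093139/266152 155787363/266152 -5931055/133076; 12230339/133076 -5931055/133076 3537849/66538]
step 2: y = z − H·x̄ = [-44395/14008]
step 2: S = H·P̄·Hᵀ + R = [36253193/14008]
step 2: K = P̄·Hᵀ·S⁻¹ = [-13114193/36253193; 15337753/36253193; -3117402/36253193]
step 2: x' = x̄ + K·y = [-1773405276/688810667, -3118745959/688810667, -3252096817/688810667]
step 2: P' = (I − K·H)·P̄ = [2784037683/688810667 11190300428/688810667 7853773715/688810667; 11190300428/688810667 84102131861/688810667 34153735898/688810667; 7853773715/688810667 34153735898/688810667 23442859869/688810667]

step 0: x' = [-2/221, 982/221, 2], P' = [417/221 1004/221 5; 1004/221 9811/221 14; 5 14 15]
step 1: x' = [353291/266152, -90139/33269, 2473/2584], P' = [912539/266152 412368/33269 24689/2584; 412368/33269 3221515/33269 12254/323; 24689/2584 12254/323 73557/2584]
step 2: x' = [-1773405276/688810667, -3118745959/688810667, -3252096817/688810667], P' = [2784037683/688810667 11190300428/688810667 7853773715/688810667; 11190300428/688810667 84102131861/688810667 34153735898/688810667; 7853773715/688810667 34153735898/688810667 23442859869/688810667]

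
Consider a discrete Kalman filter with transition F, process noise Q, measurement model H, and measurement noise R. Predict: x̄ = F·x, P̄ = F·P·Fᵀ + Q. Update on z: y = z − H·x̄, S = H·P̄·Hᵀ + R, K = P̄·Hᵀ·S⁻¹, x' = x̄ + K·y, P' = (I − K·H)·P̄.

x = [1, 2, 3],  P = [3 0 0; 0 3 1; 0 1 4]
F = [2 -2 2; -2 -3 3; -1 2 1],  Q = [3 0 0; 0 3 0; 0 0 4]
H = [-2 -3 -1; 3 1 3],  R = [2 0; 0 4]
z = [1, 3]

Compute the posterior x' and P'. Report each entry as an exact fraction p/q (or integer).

x' = [-4174/157115, -25679/31423, 44610/31423]
P' = [2843826/157115 -213834/31423 -492832/31423; -213834/31423 90987/31423 176769/31423; -492832/31423 176769/31423 445141/31423]

x̄ = F·x = [4, 1, 6]
P̄ = F·P·Fᵀ + Q = [35 18 -8; 18 60 3; -8 3 27]
y = z − H·x̄ = [18, -28]
S = H·P̄·Hᵀ + R = [911 -627; -627 604]
K = P̄·Hᵀ·S⁻¹ = [-7991/157115 17457/157115; -11031/31423 -5052/31423; 5108/31423 8424/31423]
x' = x̄ + K·y = [-4174/157115, -25679/31423, 44610/31423]
P' = (I − K·H)·P̄ = [2843826/157115 -213834/31423 -492832/31423; -213834/31423 90987/31423 176769/31423; -492832/31423 176769/31423 445141/31423]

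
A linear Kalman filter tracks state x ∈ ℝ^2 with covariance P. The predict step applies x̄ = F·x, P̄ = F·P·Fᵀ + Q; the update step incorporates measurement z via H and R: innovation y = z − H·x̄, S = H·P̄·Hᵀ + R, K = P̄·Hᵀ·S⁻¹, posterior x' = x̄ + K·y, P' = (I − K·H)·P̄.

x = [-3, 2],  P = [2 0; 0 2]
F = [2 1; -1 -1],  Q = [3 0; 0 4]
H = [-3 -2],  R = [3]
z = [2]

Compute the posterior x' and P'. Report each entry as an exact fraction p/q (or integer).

x' = [-13/10, 4/5]
P' = [311/80 -213/40; -213/40 159/20]

x̄ = F·x = [-4, 1]
P̄ = F·P·Fᵀ + Q = [13 -6; -6 8]
y = z − H·x̄ = [-8]
S = H·P̄·Hᵀ + R = [80]
K = P̄·Hᵀ·S⁻¹ = [-27/80; 1/40]
x' = x̄ + K·y = [-13/10, 4/5]
P' = (I − K·H)·P̄ = [311/80 -213/40; -213/40 159/20]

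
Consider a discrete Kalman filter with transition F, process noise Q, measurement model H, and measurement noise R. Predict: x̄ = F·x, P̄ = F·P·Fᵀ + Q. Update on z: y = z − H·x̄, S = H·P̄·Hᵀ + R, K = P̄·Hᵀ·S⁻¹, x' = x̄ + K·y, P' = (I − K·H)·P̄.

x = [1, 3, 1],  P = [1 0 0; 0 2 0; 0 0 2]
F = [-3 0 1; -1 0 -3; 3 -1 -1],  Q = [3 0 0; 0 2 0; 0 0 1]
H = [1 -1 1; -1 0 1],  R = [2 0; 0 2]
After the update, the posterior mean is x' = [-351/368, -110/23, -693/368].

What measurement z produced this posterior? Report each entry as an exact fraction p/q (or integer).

z = [2, -1]

x̄ = F·x = [-2, -4, -1]
P̄ = F·P·Fᵀ + Q = [14 -3 -11; -3 21 3; -11 3 14]
S = H·P̄·Hᵀ + R = [29 -6; -6 52]
K = P̄·Hᵀ·S⁻¹ = [81/736 -689/1472; -33/46 3/92; 75/736 725/1472]
x' − x̄ = [385/368, -18/23, -325/368] = K·y
y = (KᵀK)⁻¹·Kᵀ·(x' − x̄) = [1, -2]
z = y + H·x̄ = [1, -2] + [1, 1] = [2, -1]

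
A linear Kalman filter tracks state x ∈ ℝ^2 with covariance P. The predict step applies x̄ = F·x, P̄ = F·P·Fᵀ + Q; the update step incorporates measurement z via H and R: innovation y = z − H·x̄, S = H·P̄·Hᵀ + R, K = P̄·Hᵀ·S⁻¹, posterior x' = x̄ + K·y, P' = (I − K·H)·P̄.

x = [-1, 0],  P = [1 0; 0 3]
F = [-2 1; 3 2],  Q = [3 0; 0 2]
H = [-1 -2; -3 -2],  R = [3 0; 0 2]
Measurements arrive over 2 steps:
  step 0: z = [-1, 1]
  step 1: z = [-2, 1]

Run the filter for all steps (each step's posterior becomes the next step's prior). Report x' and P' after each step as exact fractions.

step 0: x̄ = F·x = [2, -3]
step 0: P̄ = F·P·Fᵀ + Q = [10 0; 0 23]
step 0: y = z − H·x̄ = [-5, 1]
step 0: S = H·P̄·Hᵀ + R = [105 122; 122 184]
step 0: K = P̄·Hᵀ·S⁻¹ = [455/1109 -965/2218; -713/1109 391/2218]
step 0: x' = x̄ + K·y = [-1079/2218, 867/2218]
step 0: P' = (I − K·H)·P̄ = [1165/1109 -1265/1109; -1265/1109 1702/1109]
step 1: x̄ = F·x = [3025/2218, -1503/2218]
step 1: P̄ = F·P·Fᵀ + Q = [14749/1109 -2321/1109; -2321/1109 4331/1109]
step 1: y = z − H·x̄ = [-4417/2218, 8287/2218]
step 1: S = H·P̄·Hᵀ + R = [26116/1109 43003/1109; 43003/1109 124431/1109]
step 1: K = P̄·Hᵀ·S⁻¹ = [401722/1262743 -540751/1262743; -645586/1262743 205871/1262743]
step 1: x' = x̄ + K·y = [-1098202/1262743, 1199145/1262743]
step 1: P' = (I − K·H)·P̄ = [1143334/1262743 -1174250/1262743; -1174250/1262743 1555504/1262743]

step 0: x' = [-1079/2218, 867/2218], P' = [1165/1109 -1265/1109; -1265/1109 1702/1109]
step 1: x' = [-1098202/1262743, 1199145/1262743], P' = [1143334/1262743 -1174250/1262743; -1174250/1262743 1555504/1262743]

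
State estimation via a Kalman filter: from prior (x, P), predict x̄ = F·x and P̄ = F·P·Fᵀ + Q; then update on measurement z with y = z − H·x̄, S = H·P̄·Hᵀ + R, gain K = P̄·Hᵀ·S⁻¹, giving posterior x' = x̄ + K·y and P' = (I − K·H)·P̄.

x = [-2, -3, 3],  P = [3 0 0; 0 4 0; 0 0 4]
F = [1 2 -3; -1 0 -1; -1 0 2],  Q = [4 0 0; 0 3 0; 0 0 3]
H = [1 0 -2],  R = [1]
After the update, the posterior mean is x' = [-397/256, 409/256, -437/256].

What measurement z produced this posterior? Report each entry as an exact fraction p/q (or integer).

z = [2]

x̄ = F·x = [-17, -1, 8]
P̄ = F·P·Fᵀ + Q = [59 9 -27; 9 10 -5; -27 -5 22]
S = H·P̄·Hᵀ + R = [256]
K = P̄·Hᵀ·S⁻¹ = [113/256; 19/256; -71/256]
x' − x̄ = [3955/256, 665/256, -2485/256] = K·y
y = (KᵀK)⁻¹·Kᵀ·(x' − x̄) = [35]
z = y + H·x̄ = [35] + [-33] = [2]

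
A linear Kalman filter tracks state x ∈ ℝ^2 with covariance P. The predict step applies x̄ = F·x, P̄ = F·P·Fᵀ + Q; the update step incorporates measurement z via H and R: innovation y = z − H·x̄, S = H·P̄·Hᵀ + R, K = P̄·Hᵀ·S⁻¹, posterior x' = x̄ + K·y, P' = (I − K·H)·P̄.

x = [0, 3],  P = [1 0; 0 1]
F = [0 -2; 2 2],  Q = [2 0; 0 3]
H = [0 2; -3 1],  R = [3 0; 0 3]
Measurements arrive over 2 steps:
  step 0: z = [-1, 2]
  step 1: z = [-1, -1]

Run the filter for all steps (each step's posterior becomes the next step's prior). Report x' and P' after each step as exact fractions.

step 0: x' = [-91/92, -3/8], P' = [67/184 3/16; 3/16 21/32]
step 1: x' = [3563/41158, -28791/41158], P' = [7147/20579 6879/41158; 6879/41158 12900/20579]

step 0: x̄ = F·x = [-6, 6]
step 0: P̄ = F·P·Fᵀ + Q = [6 -4; -4 11]
step 0: y = z − H·x̄ = [-13, -22]
step 0: S = H·P̄·Hᵀ + R = [47 46; 46 92]
step 0: K = P̄·Hᵀ·S⁻¹ = [1/8 -111/368; 7/16 1/32]
step 0: x' = x̄ + K·y = [-91/92, -3/8]
step 0: P' = (I − K·H)·P̄ = [67/184 3/16; 3/16 21/32]
step 1: x̄ = F·x = [3/4, -251/92]
step 1: P̄ = F·P·Fᵀ + Q = [37/8 -27/8; -27/8 1579/184]
step 1: y = z − H·x̄ = [205/46, 183/46]
step 1: S = H·P̄·Hᵀ + R = [1717/46 1721/46; 1721/46 3379/46]
step 1: K = P̄·Hᵀ·S⁻¹ = [2293/20579 -12001/41158; 8600/20579 1721/41158]
step 1: x' = x̄ + K·y = [3563/41158, -28791/41158]
step 1: P' = (I − K·H)·P̄ = [7147/20579 6879/41158; 6879/41158 12900/20579]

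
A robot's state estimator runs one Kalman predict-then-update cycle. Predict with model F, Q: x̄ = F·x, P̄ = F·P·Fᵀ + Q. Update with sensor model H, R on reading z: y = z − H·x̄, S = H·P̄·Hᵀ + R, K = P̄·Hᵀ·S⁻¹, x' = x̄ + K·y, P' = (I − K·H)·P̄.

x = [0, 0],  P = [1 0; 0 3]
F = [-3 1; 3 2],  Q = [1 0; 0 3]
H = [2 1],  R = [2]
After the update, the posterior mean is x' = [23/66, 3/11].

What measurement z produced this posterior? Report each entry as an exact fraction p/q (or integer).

z = [1]

x̄ = F·x = [0, 0]
P̄ = F·P·Fᵀ + Q = [13 -3; -3 24]
S = H·P̄·Hᵀ + R = [66]
K = P̄·Hᵀ·S⁻¹ = [23/66; 3/11]
x' − x̄ = [23/66, 3/11] = K·y
y = (KᵀK)⁻¹·Kᵀ·(x' − x̄) = [1]
z = y + H·x̄ = [1] + [0] = [1]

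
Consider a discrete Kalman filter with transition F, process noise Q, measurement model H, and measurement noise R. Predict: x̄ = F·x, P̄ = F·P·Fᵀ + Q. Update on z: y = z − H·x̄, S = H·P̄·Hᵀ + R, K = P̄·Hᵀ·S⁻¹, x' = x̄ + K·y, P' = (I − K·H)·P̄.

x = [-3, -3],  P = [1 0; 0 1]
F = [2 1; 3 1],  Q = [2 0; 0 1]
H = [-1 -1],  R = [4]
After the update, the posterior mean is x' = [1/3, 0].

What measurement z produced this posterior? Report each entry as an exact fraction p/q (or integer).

z = [-3]

x̄ = F·x = [-9, -12]
P̄ = F·P·Fᵀ + Q = [7 7; 7 11]
S = H·P̄·Hᵀ + R = [36]
K = P̄·Hᵀ·S⁻¹ = [-7/18; -1/2]
x' − x̄ = [28/3, 12] = K·y
y = (KᵀK)⁻¹·Kᵀ·(x' − x̄) = [-24]
z = y + H·x̄ = [-24] + [21] = [-3]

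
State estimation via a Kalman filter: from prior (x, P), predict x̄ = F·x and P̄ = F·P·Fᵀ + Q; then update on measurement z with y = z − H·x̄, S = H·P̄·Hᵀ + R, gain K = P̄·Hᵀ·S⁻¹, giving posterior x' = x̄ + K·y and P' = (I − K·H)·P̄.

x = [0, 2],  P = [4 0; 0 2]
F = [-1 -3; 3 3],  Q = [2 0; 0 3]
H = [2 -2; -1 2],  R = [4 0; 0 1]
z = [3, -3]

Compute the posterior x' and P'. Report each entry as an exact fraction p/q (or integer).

x̄ = F·x = [-6, 6]
P̄ = F·P·Fᵀ + Q = [24 -30; -30 57]
y = z − H·x̄ = [27, -21]
S = H·P̄·Hᵀ + R = [568 -456; -456 373]
K = P̄·Hᵀ·S⁻¹ = [495/982 192/491; 381/1964 306/491]
x' = x̄ + K·y = [-591/982, -3633/1964]
P' = (I − K·H)·P̄ = [1182/491 687/491; 687/491 993/982]

x' = [-591/982, -3633/1964]
P' = [1182/491 687/491; 687/491 993/982]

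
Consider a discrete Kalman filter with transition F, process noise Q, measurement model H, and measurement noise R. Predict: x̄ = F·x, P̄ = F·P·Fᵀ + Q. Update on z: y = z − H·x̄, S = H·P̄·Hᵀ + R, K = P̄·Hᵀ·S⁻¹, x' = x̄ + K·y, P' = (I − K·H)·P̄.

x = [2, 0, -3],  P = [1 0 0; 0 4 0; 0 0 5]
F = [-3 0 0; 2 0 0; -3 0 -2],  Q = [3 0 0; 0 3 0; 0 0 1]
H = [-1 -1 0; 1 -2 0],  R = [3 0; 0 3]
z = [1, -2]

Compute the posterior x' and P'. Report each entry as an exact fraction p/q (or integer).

x̄ = F·x = [-6, 4, 0]
P̄ = F·P·Fᵀ + Q = [12 -6 9; -6 7 -6; 9 -6 30]
y = z − H·x̄ = [-1, 12]
S = H·P̄·Hᵀ + R = [10 -4; -4 67]
K = P̄·Hᵀ·S⁻¹ = [-51/109 36/109; -49/218 -34/109; -39/218 33/109]
x' = x̄ + K·y = [-171/109, 105/218, 831/218]
P' = (I − K·H)·P̄ = [138/109 15/109 72/109; 15/109 117/218 -27/218; 72/109 -27/218 5037/218]

x' = [-171/109, 105/218, 831/218]
P' = [138/109 15/109 72/109; 15/109 117/218 -27/218; 72/109 -27/218 5037/218]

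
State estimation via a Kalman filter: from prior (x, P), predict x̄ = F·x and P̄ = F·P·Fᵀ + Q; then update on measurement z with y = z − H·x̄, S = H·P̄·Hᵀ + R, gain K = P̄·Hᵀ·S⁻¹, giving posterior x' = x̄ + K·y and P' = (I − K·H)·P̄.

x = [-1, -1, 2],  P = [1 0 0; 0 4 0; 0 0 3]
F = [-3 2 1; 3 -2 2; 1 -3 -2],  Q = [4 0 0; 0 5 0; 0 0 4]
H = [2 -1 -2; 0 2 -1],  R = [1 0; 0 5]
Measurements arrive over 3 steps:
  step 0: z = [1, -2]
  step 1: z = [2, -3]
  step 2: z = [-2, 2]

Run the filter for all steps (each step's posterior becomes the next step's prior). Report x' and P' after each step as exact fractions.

step 0: x' = [76411/42963, -7135/42963, 58276/42963], P' = [468677/128889 184561/128889 364112/128889; 184561/128889 177815/128889 103645/128889; 364112/128889 103645/128889 328190/128889]
step 1: x' = [2344085095/5547261437, -7576653279/5547261437, 833456948/5547261437], P' = [16651419309/5547261437 5578710693/5547261437 13386161831/5547261437; 5578710693/5547261437 6383512402/5547261437 2763589004/5547261437; 13386161831/5547261437 2763589004/5547261437 12715412118/5547261437]
step 2: x' = [-48325615093085/104304787009419, 97728930255343/104304787009419, 4923997851326/34768262336473], P' = [616675378196347/208609574018838 104225005085852/104304787009419 164765005328201/69536524672946; 104225005085852/104304787009419 119993261470022/104304787009419 17101686272338/34768262336473; 164765005328201/69536524672946 17101686272338/34768262336473 156490476864417/69536524672946]

step 0: x̄ = F·x = [3, 3, -2]
step 0: P̄ = F·P·Fᵀ + Q = [32 -19 -33; -19 42 15; -33 15 53]
step 0: y = z − H·x̄ = [-6, -10]
step 0: S = H·P̄·Hᵀ + R = [783 -33; -33 166]
step 0: K = P̄·Hᵀ·S⁻¹ = [24569/128889 334/42963; -15983/128889 16799/42963; -31801/128889 -8060/42963]
step 0: x' = x̄ + K·y = [76411/42963, -7135/42963, 58276/42963]
step 0: P' = (I − K·H)·P̄ = [468677/128889 184561/128889 364112/128889; 184561/128889 177815/128889 103645/128889; 364112/128889 103645/128889 328190/128889]
step 1: x̄ = F·x = [-185227/42963, 360055/42963, -18736/42963]
step 1: P̄ = F·P·Fᵀ + Q = [1788275/128889 -2943287/128889 724139/128889; -2943287/128889 8212010/128889 -2533748/128889; 724139/128889 -2533748/128889 2577254/128889]
step 1: y = z − H·x̄ = [778963/42963, -289245/14321]
step 1: S = H·P̄·Hᵀ + R = [21648059/128889 -5629898/42963; -5629898/42963 5133859/14321]
step 1: K = P̄·Hᵀ·S⁻¹ = [951804263/5547261437 -445748089/5547261437; -753269024/5547261437 2000687160/5547261437; -1422089578/5547261437 -1437646822/5547261437]
step 1: x' = x̄ + K·y = [2344085095/5547261437, -7576653279/5547261437, 833456948/5547261437]
step 1: P' = (I − K·H)·P̄ = [16651419309/5547261437 5578710693/5547261437 13386161831/5547261437; 5578710693/5547261437 6383512402/5547261437 2763589004/5547261437; 13386161831/5547261437 2763589004/5547261437 12715412118/5547261437]
step 2: x̄ = F·x = [-21352104895/5547261437, 23852475739/5547261437, 23407131036/5547261437]
step 2: P̄ = F·P·Fᵀ + Q = [74094137969/5547261437 -117652778322/5547261437 22037670837/5547261437; -117652778322/5547261437 325575480670/5547261437 -83043959088/5547261437; 22037670837/5547261437 -83043959088/5547261437 93299881713/5547261437]
step 2: y = z − H·x̄ = [102276424727/5547261437, -13203297568/5547261437]
step 2: S = H·P̄·Hᵀ + R = [962832731075/5547261437 -730105775612/5547261437; -730105775612/5547261437 1755513947930/5547261437]
step 2: K = P̄·Hᵀ·S⁻¹ = [18155357125892/104304787009419 -15478999128239/208609574018838; -14153368932346/104304787009419 37736292824606/104304787009419; -8827157808554/34768262336473 -17616746355013/69536524672946]
step 2: x' = x̄ + K·y = [-48325615093085/104304787009419, 97728930255343/104304787009419, 4923997851326/34768262336473]
step 2: P' = (I − K·H)·P̄ = [616675378196347/208609574018838 104225005085852/104304787009419 164765005328201/69536524672946; 104225005085852/104304787009419 119993261470022/104304787009419 17101686272338/34768262336473; 164765005328201/69536524672946 17101686272338/34768262336473 156490476864417/69536524672946]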